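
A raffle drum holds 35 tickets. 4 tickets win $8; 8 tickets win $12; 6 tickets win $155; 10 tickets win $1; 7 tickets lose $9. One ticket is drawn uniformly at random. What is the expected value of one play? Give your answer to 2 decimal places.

E[payout] = (4/35)·8 + (8/35)·12 + (6/35)·155 + (10/35)·1 + (7/35)·(-9) = 201/7
≈ $28.71

$28.71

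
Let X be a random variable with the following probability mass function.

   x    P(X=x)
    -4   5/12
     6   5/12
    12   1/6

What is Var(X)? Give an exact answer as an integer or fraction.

E[X] = (5/12)·(-4) + (5/12)·6 + (1/6)·12 = 17/6
E[X²] = (5/12)·16 + (5/12)·36 + (1/6)·144 = 137/3
Var(X) = 137/3 − (17/6)² = 1355/36

1355/36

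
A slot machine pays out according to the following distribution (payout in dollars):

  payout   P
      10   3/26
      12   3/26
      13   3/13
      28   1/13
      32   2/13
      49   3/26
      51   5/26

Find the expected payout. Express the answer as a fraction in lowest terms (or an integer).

E[X] = (3/26)·10 + (3/26)·12 + (3/13)·13 + (1/13)·28 + (2/13)·32 + (3/26)·49 + (5/26)·51
     = 365/13

365/13 dollars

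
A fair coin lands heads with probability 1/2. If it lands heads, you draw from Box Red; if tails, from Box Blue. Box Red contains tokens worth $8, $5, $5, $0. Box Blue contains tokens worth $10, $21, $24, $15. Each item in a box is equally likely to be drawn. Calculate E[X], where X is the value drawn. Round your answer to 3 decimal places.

$11.000

E[X | Box Red] = (8 + 5 + 5 + 0)/4 = 9/2
E[X | Box Blue] = (10 + 21 + 24 + 15)/4 = 35/2
E[X] = (1/2)·9/2 + (1/2)·35/2 = 11 ≈ 11.000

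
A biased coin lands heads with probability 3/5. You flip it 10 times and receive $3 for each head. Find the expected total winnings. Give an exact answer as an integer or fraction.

E[#heads] = 10·3/5 = 6 (linearity over flips).
E[winnings] = 3·6 = 18.

$18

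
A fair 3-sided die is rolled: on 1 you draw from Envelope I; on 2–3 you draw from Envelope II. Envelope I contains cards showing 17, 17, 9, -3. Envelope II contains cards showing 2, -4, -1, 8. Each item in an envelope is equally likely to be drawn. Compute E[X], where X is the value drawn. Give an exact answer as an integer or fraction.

25/6

E[X | Envelope I] = (17 + 17 + 9 − 3)/4 = 10
E[X | Envelope II] = (2 − 4 − 1 + 8)/4 = 5/4
E[X] = (1/3)·10 + (2/3)·5/4 = 25/6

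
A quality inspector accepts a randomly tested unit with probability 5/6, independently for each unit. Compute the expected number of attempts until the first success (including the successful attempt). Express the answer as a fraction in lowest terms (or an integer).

For a geometric distribution, E[trials] = 1/p = 1/(5/6) = 6/5.

6/5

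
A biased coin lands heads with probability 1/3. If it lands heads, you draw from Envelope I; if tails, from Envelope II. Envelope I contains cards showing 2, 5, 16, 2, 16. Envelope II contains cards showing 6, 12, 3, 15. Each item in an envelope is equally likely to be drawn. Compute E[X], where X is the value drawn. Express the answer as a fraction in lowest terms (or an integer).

131/15

E[X | Envelope I] = (2 + 5 + 16 + 2 + 16)/5 = 41/5
E[X | Envelope II] = (6 + 12 + 3 + 15)/4 = 9
E[X] = (1/3)·41/5 + (2/3)·9 = 131/15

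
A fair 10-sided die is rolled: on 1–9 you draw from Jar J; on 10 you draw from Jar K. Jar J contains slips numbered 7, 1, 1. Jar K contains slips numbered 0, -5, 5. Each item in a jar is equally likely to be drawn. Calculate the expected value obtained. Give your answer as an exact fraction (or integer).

27/10

E[X | Jar J] = (7 + 1 + 1)/3 = 3
E[X | Jar K] = (0 − 5 + 5)/3 = 0
E[X] = (9/10)·3 + (1/10)·0 = 27/10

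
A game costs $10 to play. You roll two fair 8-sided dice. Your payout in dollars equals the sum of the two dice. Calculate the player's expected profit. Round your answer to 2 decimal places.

-$1.00

Distribution of the sum of the two dice: 2 w.p. 1/64, 3 w.p. 1/32, 4 w.p. 3/64, 5 w.p. 1/16, 6 w.p. 5/64, 7 w.p. 3/32, …
E[payout] = (1/64)·2 + (1/32)·3 + (3/64)·4 + (1/16)·5 + (5/64)·6 + (3/32)·7 + (7/64)·8 + (1/8)·9 + (7/64)·10 + (3/32)·11 + (5/64)·12 + (1/16)·13 + (3/64)·14 + (1/32)·15 + (1/64)·16 = 9
Expected profit = 9 − 10 = -1 ≈ -$1.00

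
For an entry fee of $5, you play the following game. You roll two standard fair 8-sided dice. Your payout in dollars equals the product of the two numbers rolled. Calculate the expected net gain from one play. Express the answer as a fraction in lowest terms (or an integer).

61/4 dollars

Distribution of the product of the two numbers rolled: 1 w.p. 1/64, 2 w.p. 1/32, 3 w.p. 1/32, 4 w.p. 3/64, 5 w.p. 1/32, 6 w.p. 1/16, …
E[payout] = (1/64)·1 + (1/32)·2 + (1/32)·3 + (3/64)·4 + (1/32)·5 + (1/16)·6 + (1/32)·7 + (1/16)·8 + (1/64)·9 + (1/32)·10 + (1/16)·12 + (1/32)·14 + (1/32)·15 + (3/64)·16 + (1/32)·18 + (1/32)·20 + (1/32)·21 + (1/16)·24 + (1/64)·25 + (1/32)·28 + (1/32)·30 + (1/32)·32 + (1/32)·35 + (1/64)·36 + (1/32)·40 + (1/32)·42 + (1/32)·48 + (1/64)·49 + (1/32)·56 + (1/64)·64 = 81/4
Expected profit = 81/4 − 5 = 61/4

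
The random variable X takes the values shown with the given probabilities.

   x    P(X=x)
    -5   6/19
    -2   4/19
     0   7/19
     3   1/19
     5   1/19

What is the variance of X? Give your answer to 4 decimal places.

E[X] = (6/19)·(-5) + (4/19)·(-2) + (7/19)·0 + (1/19)·3 + (1/19)·5 = -30/19
E[X²] = (6/19)·25 + (4/19)·4 + (7/19)·0 + (1/19)·9 + (1/19)·25 = 200/19
Var(X) = 200/19 − (-30/19)² = 2900/361 ≈ 8.0332

8.0332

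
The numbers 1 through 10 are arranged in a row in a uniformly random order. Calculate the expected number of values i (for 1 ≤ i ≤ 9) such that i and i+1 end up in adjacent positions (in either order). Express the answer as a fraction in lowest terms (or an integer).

9/5

For each i ∈ {1,…,9}, let Xᵢ = 1 if i and i+1 are adjacent. P(Xᵢ=1) = 2·(10−1)!/10! = 2/10.
By linearity, E[ΣXᵢ] = (9)·(2/10) = 9/5.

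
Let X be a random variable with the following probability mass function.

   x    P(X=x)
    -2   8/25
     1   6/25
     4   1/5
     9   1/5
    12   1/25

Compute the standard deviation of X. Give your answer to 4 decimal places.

4.4156

E[X] = 67/25, E[X²] = 667/25
Var(X) = E[X²] − (E[X])² = 667/25 − 4489/625 = 12186/625
SD(X) = √(12186/625) ≈ 4.4156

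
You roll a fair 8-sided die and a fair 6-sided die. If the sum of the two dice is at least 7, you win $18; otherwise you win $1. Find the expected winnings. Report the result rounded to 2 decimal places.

$12.69

E[payout] = (5/16)·1 + (11/16)·18 = 203/16
≈ $12.69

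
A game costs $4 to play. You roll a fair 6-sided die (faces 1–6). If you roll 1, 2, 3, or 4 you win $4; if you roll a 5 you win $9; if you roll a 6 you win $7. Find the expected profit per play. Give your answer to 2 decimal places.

$1.33

E[payout] = (2/3)·4 + (1/6)·7 + (1/6)·9 = 16/3
Expected profit = 16/3 − 4 = 4/3 ≈ $1.33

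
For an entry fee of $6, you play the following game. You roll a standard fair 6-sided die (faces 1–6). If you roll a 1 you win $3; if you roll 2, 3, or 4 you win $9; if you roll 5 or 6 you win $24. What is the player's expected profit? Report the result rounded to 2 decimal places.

E[payout] = (1/6)·3 + (1/2)·9 + (1/3)·24 = 13
Expected profit = 13 − 6 = 7 ≈ $7.00

$7.00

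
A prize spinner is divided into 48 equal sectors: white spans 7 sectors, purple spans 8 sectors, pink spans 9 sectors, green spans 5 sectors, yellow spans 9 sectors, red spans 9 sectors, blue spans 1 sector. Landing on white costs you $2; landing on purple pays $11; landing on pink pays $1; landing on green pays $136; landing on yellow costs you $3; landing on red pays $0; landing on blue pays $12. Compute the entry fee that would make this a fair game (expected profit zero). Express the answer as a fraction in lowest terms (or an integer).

187/12 dollars

E[payout] = (7/48)·(-2) + (8/48)·11 + (9/48)·1 + (5/48)·136 + (9/48)·(-3) + (9/48)·0 + (1/48)·12 = 187/12
Fair fee = E[payout] = 187/12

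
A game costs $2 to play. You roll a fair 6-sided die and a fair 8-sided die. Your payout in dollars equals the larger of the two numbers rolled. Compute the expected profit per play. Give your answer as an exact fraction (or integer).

Distribution of the larger of the two numbers rolled: 1 w.p. 1/48, 2 w.p. 1/16, 3 w.p. 5/48, 4 w.p. 7/48, 5 w.p. 3/16, 6 w.p. 11/48, …
E[payout] = (1/48)·1 + (1/16)·2 + (5/48)·3 + (7/48)·4 + (3/16)·5 + (11/48)·6 + (1/8)·7 + (1/8)·8 = 251/48
Expected profit = 251/48 − 2 = 155/48

155/48 dollars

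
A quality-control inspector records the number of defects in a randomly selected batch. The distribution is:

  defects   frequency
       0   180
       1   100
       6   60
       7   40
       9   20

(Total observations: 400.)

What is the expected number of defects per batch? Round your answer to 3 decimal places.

2.300

Total = 400, so P(defects=0) = 180/400, etc.
E[X] = (9/20)·0 + (1/4)·1 + (3/20)·6 + (1/10)·7 + (1/20)·9
     = 23/10 ≈ 2.300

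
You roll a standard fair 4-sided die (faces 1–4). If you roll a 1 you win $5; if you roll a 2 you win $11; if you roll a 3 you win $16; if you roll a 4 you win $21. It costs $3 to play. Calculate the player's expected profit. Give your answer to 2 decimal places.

$10.25

E[payout] = (1/4)·5 + (1/4)·11 + (1/4)·16 + (1/4)·21 = 53/4
Expected profit = 53/4 − 3 = 41/4 ≈ $10.25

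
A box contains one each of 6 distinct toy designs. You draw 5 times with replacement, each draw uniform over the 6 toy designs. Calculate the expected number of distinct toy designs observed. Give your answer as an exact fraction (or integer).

Let Xⱼ=1 if type j appears at least once. P(Xⱼ=1) = 1 − ((6−1)/6)^5 = 4651/7776.
E[#distinct] = 6·4651/7776 = 4651/1296.

4651/1296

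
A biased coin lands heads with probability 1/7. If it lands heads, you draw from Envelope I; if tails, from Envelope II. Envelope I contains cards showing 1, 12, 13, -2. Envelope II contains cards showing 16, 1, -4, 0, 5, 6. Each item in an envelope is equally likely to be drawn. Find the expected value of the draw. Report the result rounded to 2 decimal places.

4.29

E[X | Envelope I] = (1 + 12 + 13 − 2)/4 = 6
E[X | Envelope II] = (16 + 1 − 4 + 0 + 5 + 6)/6 = 4
E[X] = (1/7)·6 + (6/7)·4 = 30/7 ≈ 4.29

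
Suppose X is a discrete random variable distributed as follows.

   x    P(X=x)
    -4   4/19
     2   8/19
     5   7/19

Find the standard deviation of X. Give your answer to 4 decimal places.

E[X] = 35/19, E[X²] = 271/19
Var(X) = E[X²] − (E[X])² = 271/19 − 1225/361 = 3924/361
SD(X) = √(3924/361) ≈ 3.2969

3.2969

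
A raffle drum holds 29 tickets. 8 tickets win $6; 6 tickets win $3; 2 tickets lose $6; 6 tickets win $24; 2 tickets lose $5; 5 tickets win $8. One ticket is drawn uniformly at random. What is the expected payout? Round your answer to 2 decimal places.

E[payout] = (8/29)·6 + (6/29)·3 + (2/29)·(-6) + (6/29)·24 + (2/29)·(-5) + (5/29)·8 = 228/29
≈ $7.86

$7.86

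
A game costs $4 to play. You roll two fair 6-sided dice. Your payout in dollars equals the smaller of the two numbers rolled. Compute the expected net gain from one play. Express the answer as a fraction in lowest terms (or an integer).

Distribution of the smaller of the two numbers rolled: 1 w.p. 11/36, 2 w.p. 1/4, 3 w.p. 7/36, 4 w.p. 5/36, 5 w.p. 1/12, 6 w.p. 1/36
E[payout] = (11/36)·1 + (1/4)·2 + (7/36)·3 + (5/36)·4 + (1/12)·5 + (1/36)·6 = 91/36
Expected profit = 91/36 − 4 = -53/36

-53/36 dollars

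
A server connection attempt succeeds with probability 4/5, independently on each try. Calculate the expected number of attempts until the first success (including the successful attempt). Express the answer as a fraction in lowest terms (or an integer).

5/4

For a geometric distribution, E[trials] = 1/p = 1/(4/5) = 5/4.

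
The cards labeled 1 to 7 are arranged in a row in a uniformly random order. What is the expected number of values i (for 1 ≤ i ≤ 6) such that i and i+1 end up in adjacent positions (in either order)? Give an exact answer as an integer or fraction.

For each i ∈ {1,…,6}, let Xᵢ = 1 if i and i+1 are adjacent. P(Xᵢ=1) = 2·(7−1)!/7! = 2/7.
By linearity, E[ΣXᵢ] = (6)·(2/7) = 12/7.

12/7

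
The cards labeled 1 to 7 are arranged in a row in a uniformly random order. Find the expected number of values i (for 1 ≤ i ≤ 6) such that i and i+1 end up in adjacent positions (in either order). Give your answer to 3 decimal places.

For each i ∈ {1,…,6}, let Xᵢ = 1 if i and i+1 are adjacent. P(Xᵢ=1) = 2·(7−1)!/7! = 2/7.
By linearity, E[ΣXᵢ] = (6)·(2/7) = 12/7.
≈ 1.714

1.714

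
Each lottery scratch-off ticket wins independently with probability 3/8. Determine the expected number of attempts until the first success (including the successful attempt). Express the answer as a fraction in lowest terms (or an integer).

8/3

For a geometric distribution, E[trials] = 1/p = 1/(3/8) = 8/3.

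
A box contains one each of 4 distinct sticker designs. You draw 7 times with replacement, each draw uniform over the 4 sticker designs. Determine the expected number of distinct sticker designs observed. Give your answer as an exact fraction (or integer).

14197/4096

Let Xⱼ=1 if type j appears at least once. P(Xⱼ=1) = 1 − ((4−1)/4)^7 = 14197/16384.
E[#distinct] = 4·14197/16384 = 14197/4096.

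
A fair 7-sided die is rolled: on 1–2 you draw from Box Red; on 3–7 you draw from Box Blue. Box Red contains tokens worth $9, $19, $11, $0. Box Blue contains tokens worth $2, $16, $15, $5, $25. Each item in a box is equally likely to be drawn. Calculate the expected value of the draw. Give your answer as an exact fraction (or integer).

165/14 dollars

E[X | Box Red] = (9 + 19 + 11 + 0)/4 = 39/4
E[X | Box Blue] = (2 + 16 + 15 + 5 + 25)/5 = 63/5
E[X] = (2/7)·39/4 + (5/7)·63/5 = 165/14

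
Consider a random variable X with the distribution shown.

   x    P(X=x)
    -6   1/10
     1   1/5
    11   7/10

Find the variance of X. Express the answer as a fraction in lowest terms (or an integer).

3521/100

E[X] = (1/10)·(-6) + (1/5)·1 + (7/10)·11 = 73/10
E[X²] = (1/10)·36 + (1/5)·1 + (7/10)·121 = 177/2
Var(X) = 177/2 − (73/10)² = 3521/100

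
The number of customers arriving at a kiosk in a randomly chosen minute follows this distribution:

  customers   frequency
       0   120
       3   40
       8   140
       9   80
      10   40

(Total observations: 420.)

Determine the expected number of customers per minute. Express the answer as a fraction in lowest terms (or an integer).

118/21

Total = 420, so P(customers=0) = 120/420, etc.
E[X] = (2/7)·0 + (2/21)·3 + (1/3)·8 + (4/21)·9 + (2/21)·10
     = 118/21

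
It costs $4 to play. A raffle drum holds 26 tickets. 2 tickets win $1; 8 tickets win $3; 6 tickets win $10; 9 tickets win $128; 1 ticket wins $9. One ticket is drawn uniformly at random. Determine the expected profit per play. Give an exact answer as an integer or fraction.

E[payout] = (2/26)·1 + (8/26)·3 + (6/26)·10 + (9/26)·128 + (1/26)·9 = 1247/26
Expected profit = 1247/26 − 4 = 1143/26

1143/26 dollars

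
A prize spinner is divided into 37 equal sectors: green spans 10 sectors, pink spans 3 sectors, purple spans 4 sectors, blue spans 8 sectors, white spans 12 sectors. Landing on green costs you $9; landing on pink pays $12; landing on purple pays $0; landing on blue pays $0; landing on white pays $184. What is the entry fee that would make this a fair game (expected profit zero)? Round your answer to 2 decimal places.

$58.22

E[payout] = (10/37)·(-9) + (3/37)·12 + (4/37)·0 + (8/37)·0 + (12/37)·184 = 2154/37
Fair fee = E[payout] = 2154/37 ≈ $58.22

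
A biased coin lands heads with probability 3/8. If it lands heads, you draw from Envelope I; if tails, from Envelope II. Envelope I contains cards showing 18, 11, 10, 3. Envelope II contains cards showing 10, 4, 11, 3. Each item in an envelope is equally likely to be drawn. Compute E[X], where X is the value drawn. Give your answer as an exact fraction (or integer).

E[X | Envelope I] = (18 + 11 + 10 + 3)/4 = 21/2
E[X | Envelope II] = (10 + 4 + 11 + 3)/4 = 7
E[X] = (3/8)·21/2 + (5/8)·7 = 133/16

133/16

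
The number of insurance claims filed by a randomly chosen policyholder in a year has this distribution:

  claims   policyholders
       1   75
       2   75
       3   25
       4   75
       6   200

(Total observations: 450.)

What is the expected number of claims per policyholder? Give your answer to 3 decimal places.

Total = 450, so P(claims=1) = 75/450, etc.
E[X] = (1/6)·1 + (1/6)·2 + (1/18)·3 + (1/6)·4 + (4/9)·6
     = 4 ≈ 4.000

4.000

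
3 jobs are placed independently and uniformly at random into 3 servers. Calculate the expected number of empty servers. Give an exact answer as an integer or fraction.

8/9

Let Xⱼ=1 if server j is empty. P(Xⱼ=1) = ((3-1)/3)^3 = 8/27.
By linearity, E[#empty] = 3·8/27 = 8/9.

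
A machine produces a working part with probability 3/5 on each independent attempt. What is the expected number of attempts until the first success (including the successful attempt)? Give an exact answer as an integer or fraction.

5/3

For a geometric distribution, E[trials] = 1/p = 1/(3/5) = 5/3.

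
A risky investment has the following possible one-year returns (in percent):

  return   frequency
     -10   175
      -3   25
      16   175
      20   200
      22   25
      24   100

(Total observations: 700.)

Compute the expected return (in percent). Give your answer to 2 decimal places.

Total = 700, so P(return=-10) = 175/700, etc.
E[X] = (1/4)·(-10) + (1/28)·(-3) + (1/4)·16 + (2/7)·20 + (1/28)·22 + (1/7)·24
     = 317/28 ≈ 11.32

11.32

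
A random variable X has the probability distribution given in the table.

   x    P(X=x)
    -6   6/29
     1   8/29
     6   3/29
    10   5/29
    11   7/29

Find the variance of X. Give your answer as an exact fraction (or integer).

35002/841

E[X] = (6/29)·(-6) + (8/29)·1 + (3/29)·6 + (5/29)·10 + (7/29)·11 = 117/29
E[X²] = (6/29)·36 + (8/29)·1 + (3/29)·36 + (5/29)·100 + (7/29)·121 = 1679/29
Var(X) = 1679/29 − (117/29)² = 35002/841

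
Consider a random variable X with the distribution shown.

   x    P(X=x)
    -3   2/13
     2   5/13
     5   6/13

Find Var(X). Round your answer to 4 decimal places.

E[X] = (2/13)·(-3) + (5/13)·2 + (6/13)·5 = 34/13
E[X²] = (2/13)·9 + (5/13)·4 + (6/13)·25 = 188/13
Var(X) = 188/13 − (34/13)² = 1288/169 ≈ 7.6213

7.6213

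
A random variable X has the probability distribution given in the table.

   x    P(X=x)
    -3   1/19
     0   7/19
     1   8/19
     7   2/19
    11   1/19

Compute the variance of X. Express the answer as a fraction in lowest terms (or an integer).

E[X] = (1/19)·(-3) + (7/19)·0 + (8/19)·1 + (2/19)·7 + (1/19)·11 = 30/19
E[X²] = (1/19)·9 + (7/19)·0 + (8/19)·1 + (2/19)·49 + (1/19)·121 = 236/19
Var(X) = 236/19 − (30/19)² = 3584/361

3584/361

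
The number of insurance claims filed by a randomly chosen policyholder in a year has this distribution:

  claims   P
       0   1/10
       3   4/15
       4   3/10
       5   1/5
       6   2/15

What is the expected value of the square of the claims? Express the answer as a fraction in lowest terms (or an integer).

E[X²] = (1/10)·0 + (4/15)·9 + (3/10)·16 + (1/5)·25 + (2/15)·36
     = 17

17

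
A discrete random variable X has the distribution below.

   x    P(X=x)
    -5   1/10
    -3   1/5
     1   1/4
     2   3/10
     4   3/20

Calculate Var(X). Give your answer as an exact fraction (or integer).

3211/400

E[X] = (1/10)·(-5) + (1/5)·(-3) + (1/4)·1 + (3/10)·2 + (3/20)·4 = 7/20
E[X²] = (1/10)·25 + (1/5)·9 + (1/4)·1 + (3/10)·4 + (3/20)·16 = 163/20
Var(X) = 163/20 − (7/20)² = 3211/400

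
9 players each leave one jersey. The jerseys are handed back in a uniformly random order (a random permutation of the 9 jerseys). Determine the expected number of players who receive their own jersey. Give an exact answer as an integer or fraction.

1

Let Xᵢ = 1 if person i gets their own jersey. For each i, P(Xᵢ=1) = 1/9.
By linearity of expectation, E[X₁+…+X_9] = 9·(1/9) = 1.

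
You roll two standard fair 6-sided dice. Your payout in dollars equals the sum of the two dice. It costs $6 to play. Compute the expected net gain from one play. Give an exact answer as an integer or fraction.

Distribution of the sum of the two dice: 2 w.p. 1/36, 3 w.p. 1/18, 4 w.p. 1/12, 5 w.p. 1/9, 6 w.p. 5/36, 7 w.p. 1/6, …
E[payout] = (1/36)·2 + (1/18)·3 + (1/12)·4 + (1/9)·5 + (5/36)·6 + (1/6)·7 + (5/36)·8 + (1/9)·9 + (1/12)·10 + (1/18)·11 + (1/36)·12 = 7
Expected profit = 7 − 6 = 1

$1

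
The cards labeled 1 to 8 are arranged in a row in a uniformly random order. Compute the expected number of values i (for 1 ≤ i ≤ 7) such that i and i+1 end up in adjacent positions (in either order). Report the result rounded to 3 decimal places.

1.750

For each i ∈ {1,…,7}, let Xᵢ = 1 if i and i+1 are adjacent. P(Xᵢ=1) = 2·(8−1)!/8! = 2/8.
By linearity, E[ΣXᵢ] = (7)·(2/8) = 7/4.
≈ 1.750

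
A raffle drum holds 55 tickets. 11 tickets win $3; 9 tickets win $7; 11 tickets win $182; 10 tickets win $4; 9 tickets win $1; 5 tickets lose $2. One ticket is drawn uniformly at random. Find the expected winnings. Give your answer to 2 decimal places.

E[payout] = (11/55)·3 + (9/55)·7 + (11/55)·182 + (10/55)·4 + (9/55)·1 + (5/55)·(-2) = 2137/55
≈ $38.85

$38.85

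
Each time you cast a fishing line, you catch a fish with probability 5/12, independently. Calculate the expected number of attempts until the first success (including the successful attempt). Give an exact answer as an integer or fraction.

For a geometric distribution, E[trials] = 1/p = 1/(5/12) = 12/5.

12/5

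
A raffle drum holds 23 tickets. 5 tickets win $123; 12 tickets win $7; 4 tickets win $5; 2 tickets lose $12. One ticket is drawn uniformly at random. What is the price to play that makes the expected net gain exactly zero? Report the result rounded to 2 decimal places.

E[payout] = (5/23)·123 + (12/23)·7 + (4/23)·5 + (2/23)·(-12) = 695/23
Fair fee = E[payout] = 695/23 ≈ $30.22

$30.22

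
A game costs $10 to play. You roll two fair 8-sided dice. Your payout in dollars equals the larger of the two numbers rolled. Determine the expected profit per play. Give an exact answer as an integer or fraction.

-67/16 dollars

Distribution of the larger of the two numbers rolled: 1 w.p. 1/64, 2 w.p. 3/64, 3 w.p. 5/64, 4 w.p. 7/64, 5 w.p. 9/64, 6 w.p. 11/64, …
E[payout] = (1/64)·1 + (3/64)·2 + (5/64)·3 + (7/64)·4 + (9/64)·5 + (11/64)·6 + (13/64)·7 + (15/64)·8 = 93/16
Expected profit = 93/16 − 10 = -67/16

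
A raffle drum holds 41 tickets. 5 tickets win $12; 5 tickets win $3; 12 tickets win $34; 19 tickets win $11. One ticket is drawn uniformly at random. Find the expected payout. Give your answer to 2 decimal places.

E[payout] = (5/41)·12 + (5/41)·3 + (12/41)·34 + (19/41)·11 = 692/41
≈ $16.88

$16.88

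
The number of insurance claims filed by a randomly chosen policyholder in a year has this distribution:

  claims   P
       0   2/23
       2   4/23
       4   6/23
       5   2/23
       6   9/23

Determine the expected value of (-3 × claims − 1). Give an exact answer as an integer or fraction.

E[-3x-1] = (2/23)·(-1) + (4/23)·(-7) + (6/23)·(-13) + (2/23)·(-16) + (9/23)·(-19)
     = -311/23

-311/23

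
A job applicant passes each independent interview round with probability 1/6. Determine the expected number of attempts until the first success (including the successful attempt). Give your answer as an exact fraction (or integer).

For a geometric distribution, E[trials] = 1/p = 1/(1/6) = 6.

6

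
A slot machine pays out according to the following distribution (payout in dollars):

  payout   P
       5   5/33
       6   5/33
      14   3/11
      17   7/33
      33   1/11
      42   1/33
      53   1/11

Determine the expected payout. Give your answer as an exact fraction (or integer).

200/11 dollars

E[X] = (5/33)·5 + (5/33)·6 + (3/11)·14 + (7/33)·17 + (1/11)·33 + (1/33)·42 + (1/11)·53
     = 200/11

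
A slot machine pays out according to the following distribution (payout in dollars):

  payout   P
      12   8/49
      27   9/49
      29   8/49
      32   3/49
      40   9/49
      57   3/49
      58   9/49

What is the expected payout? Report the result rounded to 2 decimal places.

E[X] = (8/49)·12 + (9/49)·27 + (8/49)·29 + (3/49)·32 + (9/49)·40 + (3/49)·57 + (9/49)·58
     = 1720/49 ≈ 35.10

$35.10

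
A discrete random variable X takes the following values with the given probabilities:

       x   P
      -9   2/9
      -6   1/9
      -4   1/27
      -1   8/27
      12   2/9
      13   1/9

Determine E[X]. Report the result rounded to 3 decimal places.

1.000

E[X] = (2/9)·(-9) + (1/9)·(-6) + (1/27)·(-4) + (8/27)·(-1) + (2/9)·12 + (1/9)·13
     = 1 ≈ 1.000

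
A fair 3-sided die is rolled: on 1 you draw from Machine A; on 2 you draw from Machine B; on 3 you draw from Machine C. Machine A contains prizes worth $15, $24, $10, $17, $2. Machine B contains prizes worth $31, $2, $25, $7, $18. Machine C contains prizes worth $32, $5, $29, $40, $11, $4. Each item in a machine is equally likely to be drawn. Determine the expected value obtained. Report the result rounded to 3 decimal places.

E[X | Machine A] = (15 + 24 + 10 + 17 + 2)/5 = 68/5
E[X | Machine B] = (31 + 2 + 25 + 7 + 18)/5 = 83/5
E[X | Machine C] = (32 + 5 + 29 + 40 + 11 + 4)/6 = 121/6
E[X] = (1/3)·68/5 + (1/3)·83/5 + (1/3)·121/6 = 1511/90 ≈ 16.789

$16.789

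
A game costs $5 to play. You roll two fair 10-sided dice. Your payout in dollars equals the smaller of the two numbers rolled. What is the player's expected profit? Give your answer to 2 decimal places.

Distribution of the smaller of the two numbers rolled: 1 w.p. 19/100, 2 w.p. 17/100, 3 w.p. 3/20, 4 w.p. 13/100, 5 w.p. 11/100, 6 w.p. 9/100, …
E[payout] = (19/100)·1 + (17/100)·2 + (3/20)·3 + (13/100)·4 + (11/100)·5 + (9/100)·6 + (7/100)·7 + (1/20)·8 + (3/100)·9 + (1/100)·10 = 77/20
Expected profit = 77/20 − 5 = -23/20 ≈ -$1.15

-$1.15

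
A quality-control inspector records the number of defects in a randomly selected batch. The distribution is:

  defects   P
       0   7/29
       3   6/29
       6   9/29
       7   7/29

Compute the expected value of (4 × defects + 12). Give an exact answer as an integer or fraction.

E[4x+12] = (7/29)·12 + (6/29)·24 + (9/29)·36 + (7/29)·40
     = 832/29

832/29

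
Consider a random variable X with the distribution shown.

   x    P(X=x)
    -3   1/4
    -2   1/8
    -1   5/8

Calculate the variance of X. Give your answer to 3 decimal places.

0.734

E[X] = (1/4)·(-3) + (1/8)·(-2) + (5/8)·(-1) = -13/8
E[X²] = (1/4)·9 + (1/8)·4 + (5/8)·1 = 27/8
Var(X) = 27/8 − (-13/8)² = 47/64 ≈ 0.734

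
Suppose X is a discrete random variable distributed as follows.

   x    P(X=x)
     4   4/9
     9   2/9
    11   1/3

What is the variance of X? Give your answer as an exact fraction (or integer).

E[X] = (4/9)·4 + (2/9)·9 + (1/3)·11 = 67/9
E[X²] = (4/9)·16 + (2/9)·81 + (1/3)·121 = 589/9
Var(X) = 589/9 − (67/9)² = 812/81

812/81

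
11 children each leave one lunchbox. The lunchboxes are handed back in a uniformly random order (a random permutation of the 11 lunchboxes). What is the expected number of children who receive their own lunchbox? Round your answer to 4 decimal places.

Let Xᵢ = 1 if person i gets their own lunchbox. For each i, P(Xᵢ=1) = 1/11.
By linearity of expectation, E[X₁+…+X_11] = 11·(1/11) = 1.
≈ 1.0000

1.0000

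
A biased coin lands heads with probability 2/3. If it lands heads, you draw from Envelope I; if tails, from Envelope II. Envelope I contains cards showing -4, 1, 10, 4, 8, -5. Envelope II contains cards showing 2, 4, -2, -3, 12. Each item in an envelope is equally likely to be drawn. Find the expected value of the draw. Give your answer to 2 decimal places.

2.42

E[X | Envelope I] = (-4 + 1 + 10 + 4 + 8 − 5)/6 = 7/3
E[X | Envelope II] = (2 + 4 − 2 − 3 + 12)/5 = 13/5
E[X] = (2/3)·7/3 + (1/3)·13/5 = 109/45 ≈ 2.42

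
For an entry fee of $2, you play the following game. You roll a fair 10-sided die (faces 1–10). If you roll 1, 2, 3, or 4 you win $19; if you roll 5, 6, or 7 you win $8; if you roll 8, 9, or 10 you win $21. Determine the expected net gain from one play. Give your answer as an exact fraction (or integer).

143/10 dollars

E[payout] = (3/10)·8 + (2/5)·19 + (3/10)·21 = 163/10
Expected profit = 163/10 − 2 = 143/10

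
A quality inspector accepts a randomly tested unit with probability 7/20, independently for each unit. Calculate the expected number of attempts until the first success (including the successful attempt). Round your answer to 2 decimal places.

2.86

For a geometric distribution, E[trials] = 1/p = 1/(7/20) = 20/7.
≈ 2.86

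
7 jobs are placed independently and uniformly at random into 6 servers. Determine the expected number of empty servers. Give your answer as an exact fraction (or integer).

78125/46656

Let Xⱼ=1 if server j is empty. P(Xⱼ=1) = ((6-1)/6)^7 = 78125/279936.
By linearity, E[#empty] = 6·78125/279936 = 78125/46656.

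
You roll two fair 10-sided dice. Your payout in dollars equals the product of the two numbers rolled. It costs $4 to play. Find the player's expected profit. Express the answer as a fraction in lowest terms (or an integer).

Distribution of the product of the two numbers rolled: 1 w.p. 1/100, 2 w.p. 1/50, 3 w.p. 1/50, 4 w.p. 3/100, 5 w.p. 1/50, 6 w.p. 1/25, …
E[payout] = (1/100)·1 + (1/50)·2 + (1/50)·3 + (3/100)·4 + (1/50)·5 + (1/25)·6 + (1/50)·7 + (1/25)·8 + (3/100)·9 + (1/25)·10 + (1/25)·12 + (1/50)·14 + (1/50)·15 + (3/100)·16 + (1/25)·18 + (1/25)·20 + (1/50)·21 + (1/25)·24 + (1/100)·25 + (1/50)·27 + (1/50)·28 + (1/25)·30 + (1/50)·32 + (1/50)·35 + (3/100)·36 + (1/25)·40 + (1/50)·42 + (1/50)·45 + (1/50)·48 + (1/100)·49 + (1/50)·50 + (1/50)·54 + (1/50)·56 + (1/50)·60 + (1/50)·63 + (1/100)·64 + (1/50)·70 + (1/50)·72 + (1/50)·80 + (1/100)·81 + (1/50)·90 + (1/100)·100 = 121/4
Expected profit = 121/4 − 4 = 105/4

105/4 dollars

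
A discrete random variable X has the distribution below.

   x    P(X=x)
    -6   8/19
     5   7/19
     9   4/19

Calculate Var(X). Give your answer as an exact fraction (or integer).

14424/361

E[X] = (8/19)·(-6) + (7/19)·5 + (4/19)·9 = 23/19
E[X²] = (8/19)·36 + (7/19)·25 + (4/19)·81 = 787/19
Var(X) = 787/19 − (23/19)² = 14424/361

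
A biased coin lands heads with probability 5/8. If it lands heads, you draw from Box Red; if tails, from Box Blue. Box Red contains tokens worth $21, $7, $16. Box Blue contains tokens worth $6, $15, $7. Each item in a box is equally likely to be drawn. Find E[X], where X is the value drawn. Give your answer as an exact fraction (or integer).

E[X | Box Red] = (21 + 7 + 16)/3 = 44/3
E[X | Box Blue] = (6 + 15 + 7)/3 = 28/3
E[X] = (5/8)·44/3 + (3/8)·28/3 = 38/3

38/3 dollars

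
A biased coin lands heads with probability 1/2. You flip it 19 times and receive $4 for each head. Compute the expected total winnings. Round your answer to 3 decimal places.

$38.000

E[#heads] = 19·1/2 = 19/2 (linearity over flips).
E[winnings] = 4·19/2 = 38.
≈ 38.000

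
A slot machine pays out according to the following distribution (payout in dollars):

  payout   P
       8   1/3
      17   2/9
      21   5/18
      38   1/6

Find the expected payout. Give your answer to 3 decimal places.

E[X] = (1/3)·8 + (2/9)·17 + (5/18)·21 + (1/6)·38
     = 335/18 ≈ 18.611

$18.611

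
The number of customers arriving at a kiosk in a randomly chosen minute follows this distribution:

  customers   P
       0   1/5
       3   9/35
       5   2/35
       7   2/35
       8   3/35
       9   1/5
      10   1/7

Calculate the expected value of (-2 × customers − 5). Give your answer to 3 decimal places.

-15.743

E[-2x-5] = (1/5)·(-5) + (9/35)·(-11) + (2/35)·(-15) + (2/35)·(-19) + (3/35)·(-21) + (1/5)·(-23) + (1/7)·(-25)
     = -551/35 ≈ -15.743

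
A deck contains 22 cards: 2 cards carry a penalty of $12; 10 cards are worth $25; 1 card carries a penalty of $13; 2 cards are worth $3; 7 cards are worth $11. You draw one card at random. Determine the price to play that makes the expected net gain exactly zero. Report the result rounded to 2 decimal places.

E[payout] = (2/22)·(-12) + (10/22)·25 + (1/22)·(-13) + (2/22)·3 + (7/22)·11 = 148/11
Fair fee = E[payout] = 148/11 ≈ $13.45

$13.45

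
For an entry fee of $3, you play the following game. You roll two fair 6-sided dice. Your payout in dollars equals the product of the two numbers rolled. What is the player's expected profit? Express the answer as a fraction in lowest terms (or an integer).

37/4 dollars

Distribution of the product of the two numbers rolled: 1 w.p. 1/36, 2 w.p. 1/18, 3 w.p. 1/18, 4 w.p. 1/12, 5 w.p. 1/18, 6 w.p. 1/9, …
E[payout] = (1/36)·1 + (1/18)·2 + (1/18)·3 + (1/12)·4 + (1/18)·5 + (1/9)·6 + (1/18)·8 + (1/36)·9 + (1/18)·10 + (1/9)·12 + (1/18)·15 + (1/36)·16 + (1/18)·18 + (1/18)·20 + (1/18)·24 + (1/36)·25 + (1/18)·30 + (1/36)·36 = 49/4
Expected profit = 49/4 − 3 = 37/4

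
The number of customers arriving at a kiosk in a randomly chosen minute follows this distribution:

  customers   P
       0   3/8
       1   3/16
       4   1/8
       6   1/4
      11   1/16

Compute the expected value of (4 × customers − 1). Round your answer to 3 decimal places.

E[4x-1] = (3/8)·(-1) + (3/16)·3 + (1/8)·15 + (1/4)·23 + (1/16)·43
     = 21/2 ≈ 10.500

10.500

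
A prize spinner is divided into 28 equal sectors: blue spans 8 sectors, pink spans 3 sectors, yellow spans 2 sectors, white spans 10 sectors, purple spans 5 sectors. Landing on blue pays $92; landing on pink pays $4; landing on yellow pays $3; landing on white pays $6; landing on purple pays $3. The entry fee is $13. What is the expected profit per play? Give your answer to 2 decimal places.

E[payout] = (8/28)·92 + (3/28)·4 + (2/28)·3 + (10/28)·6 + (5/28)·3 = 829/28
Expected profit = 829/28 − 13 = 465/28 ≈ $16.61

$16.61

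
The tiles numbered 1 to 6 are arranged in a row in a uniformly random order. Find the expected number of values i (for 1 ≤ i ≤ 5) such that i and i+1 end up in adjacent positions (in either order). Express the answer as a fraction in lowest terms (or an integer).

5/3

For each i ∈ {1,…,5}, let Xᵢ = 1 if i and i+1 are adjacent. P(Xᵢ=1) = 2·(6−1)!/6! = 2/6.
By linearity, E[ΣXᵢ] = (5)·(2/6) = 5/3.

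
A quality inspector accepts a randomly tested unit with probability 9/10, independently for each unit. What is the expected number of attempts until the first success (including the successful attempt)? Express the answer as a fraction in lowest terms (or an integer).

10/9

For a geometric distribution, E[trials] = 1/p = 1/(9/10) = 10/9.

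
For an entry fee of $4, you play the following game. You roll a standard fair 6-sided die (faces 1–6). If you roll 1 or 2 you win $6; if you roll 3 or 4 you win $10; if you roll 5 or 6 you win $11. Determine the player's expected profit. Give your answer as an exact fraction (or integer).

E[payout] = (1/3)·6 + (1/3)·10 + (1/3)·11 = 9
Expected profit = 9 − 4 = 5

$5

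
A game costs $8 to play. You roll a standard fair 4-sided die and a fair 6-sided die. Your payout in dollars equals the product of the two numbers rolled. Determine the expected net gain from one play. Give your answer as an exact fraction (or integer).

3/4 dollars

Distribution of the product of the two numbers rolled: 1 w.p. 1/24, 2 w.p. 1/12, 3 w.p. 1/12, 4 w.p. 1/8, 5 w.p. 1/24, 6 w.p. 1/8, …
E[payout] = (1/24)·1 + (1/12)·2 + (1/12)·3 + (1/8)·4 + (1/24)·5 + (1/8)·6 + (1/12)·8 + (1/24)·9 + (1/24)·10 + (1/8)·12 + (1/24)·15 + (1/24)·16 + (1/24)·18 + (1/24)·20 + (1/24)·24 = 35/4
Expected profit = 35/4 − 8 = 3/4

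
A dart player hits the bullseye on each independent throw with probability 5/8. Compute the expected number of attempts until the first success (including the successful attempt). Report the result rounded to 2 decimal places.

For a geometric distribution, E[trials] = 1/p = 1/(5/8) = 8/5.
≈ 1.60

1.60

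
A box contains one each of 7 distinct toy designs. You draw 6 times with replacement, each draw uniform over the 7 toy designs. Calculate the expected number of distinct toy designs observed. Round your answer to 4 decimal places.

4.2240

Let Xⱼ=1 if type j appears at least once. P(Xⱼ=1) = 1 − ((7−1)/7)^6 = 70993/117649.
E[#distinct] = 7·70993/117649 = 70993/16807.
≈ 4.2240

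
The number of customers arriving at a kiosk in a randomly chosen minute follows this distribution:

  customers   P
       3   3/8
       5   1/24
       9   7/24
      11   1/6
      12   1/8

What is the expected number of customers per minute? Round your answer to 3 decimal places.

7.292

E[X] = (3/8)·3 + (1/24)·5 + (7/24)·9 + (1/6)·11 + (1/8)·12
     = 175/24 ≈ 7.292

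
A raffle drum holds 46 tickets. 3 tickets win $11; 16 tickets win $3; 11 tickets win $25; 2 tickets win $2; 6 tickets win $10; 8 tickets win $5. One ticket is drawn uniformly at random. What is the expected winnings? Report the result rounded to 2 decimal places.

$10.00

E[payout] = (3/46)·11 + (16/46)·3 + (11/46)·25 + (2/46)·2 + (6/46)·10 + (8/46)·5 = 10
≈ $10.00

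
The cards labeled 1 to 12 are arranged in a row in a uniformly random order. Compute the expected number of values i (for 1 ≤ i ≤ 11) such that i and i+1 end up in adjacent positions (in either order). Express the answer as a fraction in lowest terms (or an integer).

11/6

For each i ∈ {1,…,11}, let Xᵢ = 1 if i and i+1 are adjacent. P(Xᵢ=1) = 2·(12−1)!/12! = 2/12.
By linearity, E[ΣXᵢ] = (11)·(2/12) = 11/6.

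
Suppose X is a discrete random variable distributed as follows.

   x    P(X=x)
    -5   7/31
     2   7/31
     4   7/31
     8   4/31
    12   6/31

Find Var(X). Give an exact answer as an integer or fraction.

E[X] = (7/31)·(-5) + (7/31)·2 + (7/31)·4 + (4/31)·8 + (6/31)·12 = 111/31
E[X²] = (7/31)·25 + (7/31)·4 + (7/31)·16 + (4/31)·64 + (6/31)·144 = 1435/31
Var(X) = 1435/31 − (111/31)² = 32164/961

32164/961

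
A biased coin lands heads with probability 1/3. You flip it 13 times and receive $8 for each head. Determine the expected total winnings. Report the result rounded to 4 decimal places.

E[#heads] = 13·1/3 = 13/3 (linearity over flips).
E[winnings] = 8·13/3 = 104/3.
≈ 34.6667

$34.6667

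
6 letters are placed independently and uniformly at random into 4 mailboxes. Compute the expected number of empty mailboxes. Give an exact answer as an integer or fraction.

729/1024

Let Xⱼ=1 if mailbox j is empty. P(Xⱼ=1) = ((4-1)/4)^6 = 729/4096.
By linearity, E[#empty] = 4·729/4096 = 729/1024.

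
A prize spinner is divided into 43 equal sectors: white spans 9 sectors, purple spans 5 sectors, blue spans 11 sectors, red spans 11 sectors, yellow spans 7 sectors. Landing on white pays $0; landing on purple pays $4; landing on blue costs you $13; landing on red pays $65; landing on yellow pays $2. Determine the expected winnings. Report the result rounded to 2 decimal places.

$14.09

E[payout] = (9/43)·0 + (5/43)·4 + (11/43)·(-13) + (11/43)·65 + (7/43)·2 = 606/43
≈ $14.09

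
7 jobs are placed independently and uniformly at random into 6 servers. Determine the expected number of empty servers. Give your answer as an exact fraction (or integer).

78125/46656

Let Xⱼ=1 if server j is empty. P(Xⱼ=1) = ((6-1)/6)^7 = 78125/279936.
By linearity, E[#empty] = 6·78125/279936 = 78125/46656.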